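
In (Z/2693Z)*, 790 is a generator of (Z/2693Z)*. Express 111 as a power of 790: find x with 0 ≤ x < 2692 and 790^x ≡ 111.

Baby-step giant-step with m = ceil(sqrt(2692)) = 52.
Baby table (790^j mod 2693 for j=0..51):
  0:1  1:790  2:2017  3:1867  4:1859  5:925  6:947  7:2169
  8:762  9:1441  10:1944  11:750  12:40  13:1977  14:2583  15:1969
  16:1649  17:1991  18:178  19:584  20:857  21:1087  22:2356  23:377
  24:1600  25:983  26:986  27:663  28:1328  29:1543  30:1734  31:1816
  32:1964  33:392  34:2678  35:1615  36:2061  37:1618  38:1738  39:2283
  40:1953  41:2474  42:2035  43:2622  44:463  45:2215  46:2093  47:2661
  48:1650  49:88  50:2195  51:2451
Giant step factor: 790^(-52) ≡ 1288 (mod 2693).
Scan 111·1288^i mod 2693 for i = 0, 1, …:
  i=0: 111   i=1: 239   i=2: 830   i=3: 2612
  i=4: 699   i=5: 850   i=6: 1442   i=7: 1819
  i=8: 2655   i=9: 2223   i=10: 565   i=11: 610
  i=12: 2017
Match at i=12, j=2: x = 12·52 + 2 = 626.

626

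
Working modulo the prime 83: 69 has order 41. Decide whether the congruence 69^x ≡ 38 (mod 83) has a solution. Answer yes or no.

yes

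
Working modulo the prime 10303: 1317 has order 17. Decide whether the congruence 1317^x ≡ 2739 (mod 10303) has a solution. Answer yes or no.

2739 ∈ ⟨1317⟩ iff 2739^17 ≡ 1 (mod 10303), since |⟨1317⟩| = 17.
2739^17 mod 10303 = 7316.
Since 7316 ≠ 1, 2739 does not lie in the subgroup.

no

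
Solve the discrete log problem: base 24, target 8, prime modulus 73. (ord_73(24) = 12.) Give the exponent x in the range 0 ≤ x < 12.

Successive powers of 24 modulo 73:
  24^0=1  24^1=24  24^2=65  24^3=27  24^4=64  24^5=3
  24^6=72  24^7=49  24^8=8
So 24^8 ≡ 8 (mod 73), giving x = 8.

8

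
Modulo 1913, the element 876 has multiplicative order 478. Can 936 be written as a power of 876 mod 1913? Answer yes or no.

936 ∈ ⟨876⟩ iff 936^478 ≡ 1 (mod 1913), since |⟨876⟩| = 478.
936^478 mod 1913 = 712.
Since 712 ≠ 1, 936 does not lie in the subgroup.

no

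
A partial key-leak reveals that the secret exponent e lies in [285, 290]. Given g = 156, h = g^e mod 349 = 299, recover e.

289

Compute 156^285 mod 349 = 53, then multiply by 156 repeatedly:
  156^285=53  156^286=241  156^287=253  156^288=31  156^289=299
Found 299 at exponent 289.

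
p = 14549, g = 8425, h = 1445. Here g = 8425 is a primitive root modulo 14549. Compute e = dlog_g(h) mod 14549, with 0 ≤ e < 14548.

Baby-step giant-step with m = ceil(sqrt(14548)) = 121.
Baby table (8425^j mod 14549 for j=0..120):
  0:1  1:8425  2:10603  3:13964  4:3486  5:9668  6:7598  7:12099
  8:3781  9:7164  10:7448  11:14112  12:13721  13:7620  14:8312  15:4263
  16:8843  17:11395  18:8573  19:6289  20:11916  21:4200  22:1832  23:12660
  24:1781  25:4906  26:13890  27:5643  28:10692  29:7241  30:1468  31:1250
  32:12323  33:14160  34:10749  35:7349  36:9330  37:11552  38:7339  39:12374
  40:7365  41:13189  42:6612  43:12528  44:9954  45:2014  46:3816  47:11059
  48:279  49:8186  50:4790  51:11373  52:12360  53:5807  54:10237  55:253
  56:7371  57:5543  58:12034  59:9018  60:1772  61:1826  62:5757  63:10908
  64:8416  65:7523  66:5831  67:8751  68:7392  69:7880  70:1913  71:11282
  72:2233  73:1168  74:5276  75:3105  76:523  77:12477  78:2200  79:14123
  80:4553  81:7861  82:1877  83:13511  84:13348  85:7679  86:10721  87:4233
  88:3426  89:13383  90:11574  91:3552  92:12856  93:9044  94:2587  95:1073
  96:5096  97:14250  98:12451  99:1385  100:327  101:5214  102:4519  103:12391
  104:5100  105:4303  106:11216  107:13594  108:14271  109:239  110:5813  111:2591
  112:5675  113:3861  114:11910  115:11846  116:10959  117:1621  118:9963  119:5094
  120:11949
Giant step factor: 8425^(-121) ≡ 12844 (mod 14549).
Scan 1445·12844^i mod 14549 for i = 0, 1, …:
  i=0: 1445   i=1: 9605   i=2: 5649   i=3: 14442
  i=4: 7847   i=5: 5945   i=6: 4428   i=7: 1191
  i=8: 6205   i=9: 12147     …   i=42: 2555
  i=43: 8425
Match at i=43, j=1: e = 43·121 + 1 = 5204.

5204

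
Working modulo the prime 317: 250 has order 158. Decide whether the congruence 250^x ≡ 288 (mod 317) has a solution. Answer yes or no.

no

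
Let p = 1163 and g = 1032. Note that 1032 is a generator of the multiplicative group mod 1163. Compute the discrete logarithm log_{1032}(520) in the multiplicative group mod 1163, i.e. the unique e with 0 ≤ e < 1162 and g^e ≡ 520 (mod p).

457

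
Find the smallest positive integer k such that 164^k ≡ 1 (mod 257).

256

The order of 164 must divide p − 1 = 256 = 2^8.
Divisors: 1, 2, 4, 8, 16, 32, 64, 128, 256.
Check each in increasing order: 164^1 ≡ 164;  164^2 ≡ 168;  164^4 ≡ 211;  164^8 ≡ 60;  164^16 ≡ 2;  164^32 ≡ 4;  164^64 ≡ 16;  164^128 ≡ 256;  164^256 ≡ 1.
Smallest exponent giving 1 is 256.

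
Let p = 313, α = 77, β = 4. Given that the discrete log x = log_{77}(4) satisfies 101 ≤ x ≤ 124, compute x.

Compute 77^101 mod 313 = 246, then multiply by 77 repeatedly:
  77^101=246  77^102=162  77^103=267  77^104=214  77^105=202
  77^106=217  77^107=120  77^108=163  77^109=31  77^110=196
  77^111=68  77^112=228  77^113=28  77^114=278  77^115=122
  77^116=4
Found 4 at exponent 116.

116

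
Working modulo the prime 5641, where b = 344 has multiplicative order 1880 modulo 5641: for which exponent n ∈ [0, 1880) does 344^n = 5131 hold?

Baby-step giant-step with m = ceil(sqrt(1880)) = 44.
Baby table (344^j mod 5641 for j=0..43):
  0:1  1:344  2:5516  3:2128  4:4343  5:4768  6:4302  7:1946
  8:3786  9:4954  10:594  11:1260  12:4724  13:448  14:1805  15:410
  16:15  17:5160  18:3766  19:3715  20:3094  21:3828  22:2479  23:985
  24:380  25:977  26:3269  27:1977  28:3168  29:1079  30:4511  31:509
  32:225  33:4067  34:80  35:4956  36:1282  37:1010  38:3339  39:3493
  40:59  41:3373  42:3907  43:1450
Giant step factor: 344^(-44) ≡ 4601 (mod 5641).
Scan 5131·4601^i mod 5641 for i = 0, 1, …:
  i=0: 5131   i=1: 146   i=2: 467   i=3: 5087
  i=4: 778   i=5: 3184   i=6: 5548   i=7: 823
  i=8: 1512   i=9: 1359     …   i=34: 1233
  i=35: 3828
Match at i=35, j=21: n = 35·44 + 21 = 1561.

1561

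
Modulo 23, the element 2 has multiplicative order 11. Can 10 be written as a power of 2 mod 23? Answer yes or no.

⟨2⟩ has order 11; its elements mod 23 are {1, 2, 3, 4, 6, 8, 9, 12, 13, 16, 18}.
10 is not in this set.

no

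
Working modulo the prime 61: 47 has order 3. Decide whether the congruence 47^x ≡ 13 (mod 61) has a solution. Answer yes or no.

yes

13 ∈ ⟨47⟩ iff 13^3 ≡ 1 (mod 61), since |⟨47⟩| = 3.
13^3 mod 61 = 1.
Since 1 = 1, 13 lies in the subgroup.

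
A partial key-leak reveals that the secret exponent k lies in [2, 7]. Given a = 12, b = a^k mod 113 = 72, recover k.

Compute 12^2 mod 113 = 31, then multiply by 12 repeatedly:
  12^2=31  12^3=33  12^4=57  12^5=6  12^6=72
Found 72 at exponent 6.

6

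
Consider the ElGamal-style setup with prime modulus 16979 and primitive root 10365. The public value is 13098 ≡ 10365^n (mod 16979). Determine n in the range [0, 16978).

9882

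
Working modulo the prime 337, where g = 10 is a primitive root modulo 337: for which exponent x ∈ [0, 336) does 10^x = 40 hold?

273

Baby-step giant-step with m = ceil(sqrt(336)) = 19.
Baby table (10^j mod 337 for j=0..18):
  0:1  1:10  2:100  3:326  4:227  5:248  6:121  7:199
  8:305  9:17  10:170  11:15  12:150  13:152  14:172  15:35
  16:13  17:130  18:289
Giant step factor: 10^(-19) ≡ 304 (mod 337).
Scan 40·304^i mod 337 for i = 0, 1, …:
  i=0: 40   i=1: 28   i=2: 87   i=3: 162
  i=4: 46   i=5: 167   i=6: 218   i=7: 220
  i=8: 154   i=9: 310     …   i=13: 188
  i=14: 199
Match at i=14, j=7: x = 14·19 + 7 = 273.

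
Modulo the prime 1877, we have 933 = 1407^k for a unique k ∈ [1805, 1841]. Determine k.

1832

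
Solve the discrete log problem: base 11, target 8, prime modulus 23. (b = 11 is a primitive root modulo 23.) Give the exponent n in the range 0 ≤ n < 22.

8

Successive powers of 11 modulo 23:
  11^0=1  11^1=11  11^2=6  11^3=20  11^4=13  11^5=5
  11^6=9  11^7=7  11^8=8
So 11^8 ≡ 8 (mod 23), giving n = 8.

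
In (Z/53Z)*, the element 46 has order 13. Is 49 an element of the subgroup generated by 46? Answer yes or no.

yes

49 ∈ ⟨46⟩ iff 49^13 ≡ 1 (mod 53), since |⟨46⟩| = 13.
49^13 mod 53 = 1.
Since 1 = 1, 49 lies in the subgroup.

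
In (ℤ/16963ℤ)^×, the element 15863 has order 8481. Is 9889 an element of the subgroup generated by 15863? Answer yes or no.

yes

9889 ∈ ⟨15863⟩ iff 9889^8481 ≡ 1 (mod 16963), since |⟨15863⟩| = 8481.
9889^8481 mod 16963 = 1.
Since 1 = 1, 9889 lies in the subgroup.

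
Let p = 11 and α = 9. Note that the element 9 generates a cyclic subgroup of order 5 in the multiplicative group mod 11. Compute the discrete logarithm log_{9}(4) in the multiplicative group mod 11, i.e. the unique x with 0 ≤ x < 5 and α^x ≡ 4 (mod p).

2

Successive powers of 9 modulo 11:
  9^0=1  9^1=9  9^2=4
So 9^2 ≡ 4 (mod 11), giving x = 2.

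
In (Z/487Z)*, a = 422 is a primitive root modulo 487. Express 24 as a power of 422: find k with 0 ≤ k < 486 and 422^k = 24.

5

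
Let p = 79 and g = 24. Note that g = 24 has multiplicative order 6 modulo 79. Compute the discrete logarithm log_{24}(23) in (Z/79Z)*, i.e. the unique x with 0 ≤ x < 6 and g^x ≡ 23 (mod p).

2

Successive powers of 24 modulo 79:
  24^0=1  24^1=24  24^2=23
So 24^2 ≡ 23 (mod 79), giving x = 2.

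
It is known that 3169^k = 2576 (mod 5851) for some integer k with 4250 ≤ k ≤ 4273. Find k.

4263

Compute 3169^4250 mod 5851 = 1267, then multiply by 3169 repeatedly:
  3169^4250=1267  3169^4251=1337  3169^4252=829  3169^4253=2  3169^4254=487
  3169^4255=4490  3169^4256=5029  3169^4257=4628  3169^4258=3526  3169^4259=4335
  3169^4260=5318  3169^4261=1862  3169^4262=2870  3169^4263=2576
Found 2576 at exponent 4263.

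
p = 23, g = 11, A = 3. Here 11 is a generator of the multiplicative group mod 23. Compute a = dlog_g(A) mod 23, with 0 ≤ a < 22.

Successive powers of 11 modulo 23:
  11^0=1  11^1=11  11^2=6  11^3=20  11^4=13  11^5=5
  11^6=9  11^7=7  11^8=8  11^9=19  11^10=2  11^11=22
  11^12=12  11^13=17  11^14=3
So 11^14 ≡ 3 (mod 23), giving a = 14.

14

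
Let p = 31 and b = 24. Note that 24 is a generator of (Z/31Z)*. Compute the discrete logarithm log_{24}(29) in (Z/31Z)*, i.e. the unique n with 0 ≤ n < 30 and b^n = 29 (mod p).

3

Successive powers of 24 modulo 31:
  24^0=1  24^1=24  24^2=18  24^3=29
So 24^3 ≡ 29 (mod 31), giving n = 3.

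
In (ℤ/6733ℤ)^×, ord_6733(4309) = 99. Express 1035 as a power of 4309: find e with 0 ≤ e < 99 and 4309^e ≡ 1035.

16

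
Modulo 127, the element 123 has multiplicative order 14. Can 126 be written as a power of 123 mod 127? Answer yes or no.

yes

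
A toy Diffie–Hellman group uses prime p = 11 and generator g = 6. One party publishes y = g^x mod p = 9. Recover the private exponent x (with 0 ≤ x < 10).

4

Successive powers of 6 modulo 11:
  6^0=1  6^1=6  6^2=3  6^3=7  6^4=9
So 6^4 ≡ 9 (mod 11), giving x = 4.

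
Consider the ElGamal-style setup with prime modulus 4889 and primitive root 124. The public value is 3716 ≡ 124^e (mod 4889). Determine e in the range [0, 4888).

Baby-step giant-step with m = ceil(sqrt(4888)) = 70.
Baby table (124^j mod 4889 for j=0..69):
  0:1  1:124  2:709  3:4803  4:4003  5:2583  6:2507  7:2861
  8:2756  9:4403  10:3293  11:2545  12:2684  13:364  14:1135  15:3848
  16:2919  17:170  18:1524  19:3194  20:47  21:939  22:3989  23:847
  24:2359  25:4065  26:493  27:2464  28:2418  29:1603  30:3212  31:2279
  32:3923  33:2441  34:4455  35:4852  36:301  37:3101  38:3182  39:3448
  40:2209  41:132  42:1701  43:697  44:3315  45:384  46:3615  47:3361
  48:1199  49:2006  50:4294  51:4444  52:3488  53:2280  54:4047  55:3150
  56:4369  57:3966  58:2884  59:719  60:1154  61:1315  62:1723  63:3425
  64:4246  65:3381  66:3679  67:1519  68:2574  69:1391
Giant step factor: 124^(-70) ≡ 2457 (mod 4889).
Scan 3716·2457^i mod 4889 for i = 0, 1, …:
  i=0: 3716   i=1: 2449   i=2: 3723   i=3: 92
  i=4: 1150   i=5: 4597   i=6: 1239   i=7: 3265
  i=8: 4145   i=9: 478     …   i=23: 59
  i=24: 3182
Match at i=24, j=38: e = 24·70 + 38 = 1718.

1718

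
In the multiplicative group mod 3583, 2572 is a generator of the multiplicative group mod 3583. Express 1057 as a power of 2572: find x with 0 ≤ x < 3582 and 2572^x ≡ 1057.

2883

Baby-step giant-step with m = ceil(sqrt(3582)) = 60.
Baby table (2572^j mod 3583 for j=0..59):
  0:1  1:2572  2:966  3:1533  4:1576  5:1099  6:3224  7:1066
  8:757  9:1435  10:330  11:3172  12:3476  13:687  14:545  15:787
  16:3352  17:646  18:2583  19:594  20:1410  21:524  22:520  23:981
  24:700  25:1734  26:2596  27:1783  28:3219  29:2538  30:3093  31:936
  32:3199  33:1260  34:1688  35:2523  36:343  37:778  38:1702  39:2701
  40:3118  41:742  42:2268  43:172  44:1675  45:1334  46:2117  47:2347
  48:2712  49:2746  50:619  51:1216  52:3176  53:3015  54:968  55:3094
  56:3508  57:582  58:2793  59:3264
Giant step factor: 2572^(-60) ≡ 735 (mod 3583).
Scan 1057·735^i mod 3583 for i = 0, 1, …:
  i=0: 1057   i=1: 2967   i=2: 2281   i=3: 3274
  i=4: 2197   i=5: 2445   i=6: 1992   i=7: 2256
  i=8: 2814   i=9: 899     …   i=47: 2459
  i=48: 1533
Match at i=48, j=3: x = 48·60 + 3 = 2883.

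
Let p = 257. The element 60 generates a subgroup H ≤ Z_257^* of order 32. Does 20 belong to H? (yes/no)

20 ∈ ⟨60⟩ iff 20^32 ≡ 1 (mod 257), since |⟨60⟩| = 32.
20^32 mod 257 = 253.
Since 253 ≠ 1, 20 does not lie in the subgroup.

no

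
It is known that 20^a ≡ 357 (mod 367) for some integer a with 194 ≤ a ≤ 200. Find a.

Compute 20^194 mod 367 = 13, then multiply by 20 repeatedly:
  20^194=13  20^195=260  20^196=62  20^197=139  20^198=211
  20^199=183  20^200=357
Found 357 at exponent 200.

200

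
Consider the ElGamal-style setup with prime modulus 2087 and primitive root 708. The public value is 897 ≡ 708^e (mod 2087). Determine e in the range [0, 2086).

Baby-step giant-step with m = ceil(sqrt(2086)) = 46.
Baby table (708^j mod 2087 for j=0..45):
  0:1  1:708  2:384  3:562  4:1366  5:847  6:707  7:1763
  8:178  9:804  10:1568  11:1947  12:1056  13:502  14:626  15:764
  16:379  17:1196  18:1533  19:124  20:138  21:1702  22:817  23:337
  24:678  25:14  26:1564  27:1202  28:1607  29:341  30:1423  31:1550
  32:1725  33:405  34:821  35:1082  36:127  37:175  38:767  39:416
  40:261  41:1132  42:48  43:592  44:1736  45:1932
Giant step factor: 708^(-46) ≡ 369 (mod 2087).
Scan 897·369^i mod 2087 for i = 0, 1, …:
  i=0: 897   i=1: 1247   i=2: 1003   i=3: 708
Match at i=3, j=1: e = 3·46 + 1 = 139.

139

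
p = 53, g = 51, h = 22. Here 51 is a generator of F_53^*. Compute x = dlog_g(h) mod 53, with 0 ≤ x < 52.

Baby-step giant-step with m = ceil(sqrt(52)) = 8.
Baby table (51^j mod 53 for j=0..7):
  0:1  1:51  2:4  3:45  4:16  5:21  6:11  7:31
Giant step factor: 51^(-8) ≡ 47 (mod 53).
Scan 22·47^i mod 53 for i = 0, 1, …:
  i=0: 22   i=1: 27   i=2: 50   i=3: 18
  i=4: 51
Match at i=4, j=1: x = 4·8 + 1 = 33.

33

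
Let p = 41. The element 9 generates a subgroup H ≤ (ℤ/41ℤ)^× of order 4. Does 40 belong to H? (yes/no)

yes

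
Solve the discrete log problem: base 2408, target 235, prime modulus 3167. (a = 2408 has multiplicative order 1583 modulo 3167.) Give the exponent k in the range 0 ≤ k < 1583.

Baby-step giant-step with m = ceil(sqrt(1583)) = 40.
Baby table (2408^j mod 3167 for j=0..39):
  0:1  1:2408  2:2854  3:42  4:2959  5:2689  6:1764  7:765
  8:2093  9:1247  10:460  11:2397  12:1702  13:318  14:2497  15:1810
  16:688  17:363  18:12  19:393  20:2578  21:504  22:671  23:598
  24:2166  25:2846  26:2947  27:2296  28:2353  29:261  30:1422  31:649
  32:1461  33:2718  34:1922  35:1189  36:144  37:1549  38:2433  39:2881
Giant step factor: 2408^(-40) ≡ 883 (mod 3167).
Scan 235·883^i mod 3167 for i = 0, 1, …:
  i=0: 235   i=1: 1650   i=2: 130   i=3: 778
  i=4: 2902   i=5: 363
Match at i=5, j=17: k = 5·40 + 17 = 217.

217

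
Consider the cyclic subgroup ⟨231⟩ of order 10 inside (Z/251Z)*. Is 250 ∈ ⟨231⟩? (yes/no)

yes

⟨231⟩ has order 10; its elements mod 251 are {1, 20, 32, 102, 113, 138, 149, 219, 231, 250}.
250 is in this set.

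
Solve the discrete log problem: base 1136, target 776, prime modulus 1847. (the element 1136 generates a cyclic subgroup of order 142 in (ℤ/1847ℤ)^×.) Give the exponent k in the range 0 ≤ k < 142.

104

Baby-step giant-step with m = ceil(sqrt(142)) = 12.
Baby table (1136^j mod 1847 for j=0..11):
  0:1  1:1136  2:1290  3:769  4:1800  5:171  6:321  7:797
  8:362  9:1198  10:1536  11:1328
Giant step factor: 1136^(-12) ≡ 1351 (mod 1847).
Scan 776·1351^i mod 1847 for i = 0, 1, …:
  i=0: 776   i=1: 1127   i=2: 649   i=3: 1321
  i=4: 469   i=5: 98   i=6: 1261   i=7: 677
  i=8: 362
Match at i=8, j=8: k = 8·12 + 8 = 104.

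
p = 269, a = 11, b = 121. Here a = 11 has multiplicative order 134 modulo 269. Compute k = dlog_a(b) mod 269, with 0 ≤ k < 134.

2

Baby-step giant-step with m = ceil(sqrt(134)) = 12.
Baby table (11^j mod 269 for j=0..11):
  0:1  1:11  2:121  3:255  4:115  5:189  6:196  7:4
  8:44  9:215  10:213  11:191
Giant step factor: 11^(-12) ≡ 58 (mod 269).
Scan 121·58^i mod 269 for i = 0, 1, …:
  i=0: 121
Match at i=0, j=2: k = 0·12 + 2 = 2.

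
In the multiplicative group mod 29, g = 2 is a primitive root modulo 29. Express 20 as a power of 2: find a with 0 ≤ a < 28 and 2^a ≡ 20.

Successive powers of 2 modulo 29:
  2^0=1  2^1=2  2^2=4  2^3=8  2^4=16  2^5=3
  2^6=6  2^7=12  2^8=24  2^9=19  2^10=9  2^11=18
  2^12=7  2^13=14  2^14=28  2^15=27  2^16=25  2^17=21
  2^18=13  2^19=26  2^20=23  2^21=17  2^22=5  2^23=10
  2^24=20
So 2^24 ≡ 20 (mod 29), giving a = 24.

24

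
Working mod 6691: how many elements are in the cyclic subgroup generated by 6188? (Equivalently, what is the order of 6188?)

446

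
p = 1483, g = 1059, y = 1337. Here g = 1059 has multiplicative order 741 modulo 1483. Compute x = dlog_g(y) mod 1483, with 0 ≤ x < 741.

Baby-step giant-step with m = ceil(sqrt(741)) = 28.
Baby table (1059^j mod 1483 for j=0..27):
  0:1  1:1059  2:333  3:1176  4:1147  5:96  6:820  7:825
  8:188  9:370  10:318  11:121  12:601  13:252  14:1411  15:868
  16:1235  17:1342  18:464  19:503  20:280  21:1403  22:1294  23:54
  24:832  25:186  26:1218  27:1135
Giant step factor: 1059^(-28) ≡ 228 (mod 1483).
Scan 1337·228^i mod 1483 for i = 0, 1, …:
  i=0: 1337   i=1: 821   i=2: 330   i=3: 1090
  i=4: 859   i=5: 96
Match at i=5, j=5: x = 5·28 + 5 = 145.

145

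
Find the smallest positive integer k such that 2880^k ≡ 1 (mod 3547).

3546

The order of 2880 must divide p − 1 = 3546 = 2 · 3^2 · 197.
Divisors: 1, 2, 3, 6, 9, 18, 197, 394, 591, 1182, 1773, 3546.
Check each in increasing order: 2880^1 ≡ 2880;  2880^2 ≡ 1514;  2880^3 ≡ 1057;  2880^6 ≡ 3491;  2880^9 ≡ 1107;  2880^18 ≡ 1734;  2880^197 ≡ 447;  2880^394 ≡ 1177;  2880^591 ≡ 1163;  2880^1182 ≡ 1162;  2880^1773 ≡ 3546;  2880^3546 ≡ 1.
Smallest exponent giving 1 is 3546.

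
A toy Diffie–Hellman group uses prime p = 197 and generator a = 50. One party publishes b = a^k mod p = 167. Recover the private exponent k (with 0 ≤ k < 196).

Baby-step giant-step with m = ceil(sqrt(196)) = 14.
Baby table (50^j mod 197 for j=0..13):
  0:1  1:50  2:136  3:102  4:175  5:82  6:160  7:120
  8:90  9:166  10:26  11:118  12:187  13:91
Giant step factor: 50^(-14) ≡ 83 (mod 197).
Scan 167·83^i mod 197 for i = 0, 1, …:
  i=0: 167   i=1: 71   i=2: 180   i=3: 165
  i=4: 102
Match at i=4, j=3: k = 4·14 + 3 = 59.

59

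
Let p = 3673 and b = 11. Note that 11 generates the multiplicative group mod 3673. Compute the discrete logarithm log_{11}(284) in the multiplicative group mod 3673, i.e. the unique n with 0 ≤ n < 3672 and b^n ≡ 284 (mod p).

2555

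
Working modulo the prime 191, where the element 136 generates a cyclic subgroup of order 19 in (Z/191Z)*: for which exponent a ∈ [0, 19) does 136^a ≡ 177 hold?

3

Successive powers of 136 modulo 191:
  136^0=1  136^1=136  136^2=160  136^3=177
So 136^3 ≡ 177 (mod 191), giving a = 3.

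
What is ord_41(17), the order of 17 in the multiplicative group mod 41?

The order of 17 must divide p − 1 = 40 = 2^3 · 5.
Divisors: 1, 2, 4, 5, 8, 10, 20, 40.
Check each in increasing order: 17^1 ≡ 17;  17^2 ≡ 2;  17^4 ≡ 4;  17^5 ≡ 27;  17^8 ≡ 16;  17^10 ≡ 32;  17^20 ≡ 40;  17^40 ≡ 1.
Smallest exponent giving 1 is 40.

40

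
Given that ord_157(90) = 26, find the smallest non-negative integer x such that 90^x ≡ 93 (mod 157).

Successive powers of 90 modulo 157:
  90^0=1  90^1=90  90^2=93
So 90^2 ≡ 93 (mod 157), giving x = 2.

2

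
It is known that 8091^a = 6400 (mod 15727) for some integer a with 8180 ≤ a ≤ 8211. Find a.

8194

Compute 8091^8180 mod 15727 = 10482, then multiply by 8091 repeatedly:
  8091^8180=10482  8091^8181=9878  8091^8182=14011  8091^8183=2785  8091^8184=12371
  8091^8185=7133  8091^8186=10740  8091^8187=5665  8091^8188=7037  8091^8189=4627
  8091^8190=6797  8091^8191=12935  8091^8192=9627  8091^8193=11953  8091^8194=6400
Found 6400 at exponent 8194.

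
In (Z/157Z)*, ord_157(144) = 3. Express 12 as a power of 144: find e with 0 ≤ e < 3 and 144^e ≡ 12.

2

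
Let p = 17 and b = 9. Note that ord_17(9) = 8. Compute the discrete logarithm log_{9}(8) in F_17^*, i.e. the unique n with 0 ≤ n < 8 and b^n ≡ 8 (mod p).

5

Successive powers of 9 modulo 17:
  9^0=1  9^1=9  9^2=13  9^3=15  9^4=16  9^5=8
So 9^5 ≡ 8 (mod 17), giving n = 5.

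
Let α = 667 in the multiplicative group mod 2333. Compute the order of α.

2332

The order of 667 must divide p − 1 = 2332 = 2^2 · 11 · 53.
Divisors: 1, 2, 4, 11, 22, 44, 53, 106, 212, 583, 1166, 2332.
Check each in increasing order: 667^1 ≡ 667;  667^2 ≡ 1619;  667^4 ≡ 1202;  667^11 ≡ 475;  667^22 ≡ 1657;  667^44 ≡ 2041;  667^53 ≡ 1266;  667^106 ≡ 2318;  667^212 ≡ 225;  667^583 ≡ 2225;  667^1166 ≡ 2332;  667^2332 ≡ 1.
Smallest exponent giving 1 is 2332.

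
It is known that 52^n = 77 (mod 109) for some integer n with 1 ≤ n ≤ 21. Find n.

15

Compute 52^1 mod 109 = 52, then multiply by 52 repeatedly:
  52^1=52  52^2=88  52^3=107  52^4=5  52^5=42
  52^6=4  52^7=99  52^8=25  52^9=101  52^10=20
  52^11=59  52^12=16  52^13=69  52^14=100  52^15=77
Found 77 at exponent 15.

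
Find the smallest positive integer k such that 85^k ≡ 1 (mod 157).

156

The order of 85 must divide p − 1 = 156 = 2^2 · 3 · 13.
Divisors: 1, 2, 3, 4, 6, 12, 13, 26, 39, 52, 78, 156.
Check each in increasing order: 85^1 ≡ 85;  85^2 ≡ 3;  85^3 ≡ 98;  85^4 ≡ 9;  85^6 ≡ 27;  85^12 ≡ 101;  85^13 ≡ 107;  85^26 ≡ 145;  85^39 ≡ 129;  85^52 ≡ 144;  85^78 ≡ 156;  85^156 ≡ 1.
Smallest exponent giving 1 is 156.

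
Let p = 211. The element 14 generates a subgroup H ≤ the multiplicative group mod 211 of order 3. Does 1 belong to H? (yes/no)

⟨14⟩ has order 3; its elements mod 211 are {1, 14, 196}.
1 is in this set.

yes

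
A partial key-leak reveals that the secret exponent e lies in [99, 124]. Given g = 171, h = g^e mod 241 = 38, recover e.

115

Compute 171^99 mod 241 = 124, then multiply by 171 repeatedly:
  171^99=124  171^100=237  171^101=39  171^102=162  171^103=228
  171^104=187  171^105=165  171^106=18  171^107=186  171^108=235
  171^109=179  171^110=2  171^111=101  171^112=160  171^113=127
  171^114=27  171^115=38
Found 38 at exponent 115.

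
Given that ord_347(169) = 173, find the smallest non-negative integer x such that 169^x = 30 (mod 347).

163

Baby-step giant-step with m = ceil(sqrt(173)) = 14.
Baby table (169^j mod 347 for j=0..13):
  0:1  1:169  2:107  3:39  4:345  5:9  6:133  7:269
  8:4  9:329  10:81  11:156  12:339  13:36
Giant step factor: 169^(-14) ≡ 332 (mod 347).
Scan 30·332^i mod 347 for i = 0, 1, …:
  i=0: 30   i=1: 244   i=2: 157   i=3: 74
  i=4: 278   i=5: 341   i=6: 90   i=7: 38
  i=8: 124   i=9: 222   i=10: 140   i=11: 329
Match at i=11, j=9: x = 11·14 + 9 = 163.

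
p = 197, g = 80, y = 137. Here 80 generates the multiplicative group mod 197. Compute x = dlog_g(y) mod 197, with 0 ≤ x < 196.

122

Baby-step giant-step with m = ceil(sqrt(196)) = 14.
Baby table (80^j mod 197 for j=0..13):
  0:1  1:80  2:96  3:194  4:154  5:106  6:9  7:129
  8:76  9:170  10:7  11:166  12:81  13:176
Giant step factor: 80^(-14) ≡ 161 (mod 197).
Scan 137·161^i mod 197 for i = 0, 1, …:
  i=0: 137   i=1: 190   i=2: 55   i=3: 187
  i=4: 163   i=5: 42   i=6: 64   i=7: 60
  i=8: 7
Match at i=8, j=10: x = 8·14 + 10 = 122.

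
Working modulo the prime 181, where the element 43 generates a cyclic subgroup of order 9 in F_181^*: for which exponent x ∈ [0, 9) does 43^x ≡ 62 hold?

Successive powers of 43 modulo 181:
  43^0=1  43^1=43  43^2=39  43^3=48  43^4=73  43^5=62
So 43^5 ≡ 62 (mod 181), giving x = 5.

5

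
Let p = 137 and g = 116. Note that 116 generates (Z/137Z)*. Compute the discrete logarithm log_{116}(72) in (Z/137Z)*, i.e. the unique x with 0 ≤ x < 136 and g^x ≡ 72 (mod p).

64

Baby-step giant-step with m = ceil(sqrt(136)) = 12.
Baby table (116^j mod 137 for j=0..11):
  0:1  1:116  2:30  3:55  4:78  5:6  6:11  7:43
  8:56  9:57  10:36  11:66
Giant step factor: 116^(-12) ≡ 77 (mod 137).
Scan 72·77^i mod 137 for i = 0, 1, …:
  i=0: 72   i=1: 64   i=2: 133   i=3: 103
  i=4: 122   i=5: 78
Match at i=5, j=4: x = 5·12 + 4 = 64.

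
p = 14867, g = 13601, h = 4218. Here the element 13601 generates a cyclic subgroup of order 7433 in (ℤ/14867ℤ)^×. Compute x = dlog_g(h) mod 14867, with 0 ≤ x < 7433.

Baby-step giant-step with m = ceil(sqrt(7433)) = 87.
Baby table (13601^j mod 14867 for j=0..86):
  0:1  1:13601  2:11987  3:3665  4:13481  5:370  6:7324  7:4824
  8:3153  9:7525  10:3097  11:4086  12:840  13:6984  14:4121  15:1131
  16:10253  17:13460  18:12089  19:8336  20:2194  21:2525  22:14622  23:12830
  24:6851  25:8962  26:12496  27:13419  28:4527  29:7480  30:599  31:14750
  32:14319  33:9886  34:2338  35:13492  36:1311  37:5378  38:538  39:2774
  40:11595  41:9326  42:12549  43:5789  44:557  45:8454  46:1476  47:4626
  48:1082  49:12819  50:5910  51:10908  52:1915  53:13798  54:457  55:1251
  56:7003  57:9801  58:5879  59:5553  60:1993  61:4252  62:13689  63:4648
  64:2964  65:8927  66:12205  67:10150  68:10055  69:11389  70:2516  71:11149
  72:9016  73:3600  74:6569  75:9166  76:6971  77:5712  78:8837  79:7209
  80:1744  81:7279  82:2326  83:13817  84:6137  85:5999  86:2303
Giant step factor: 13601^(-87) ≡ 1990 (mod 14867).
Scan 4218·1990^i mod 14867 for i = 0, 1, …:
  i=0: 4218   i=1: 8832   i=2: 2886   i=3: 4478
  i=4: 5887   i=5: 14801   i=6: 2463   i=7: 10127
  i=8: 7945   i=9: 6929   i=10: 7001   i=11: 1611
  i=12: 9485   i=13: 8927
Match at i=13, j=65: x = 13·87 + 65 = 1196.

1196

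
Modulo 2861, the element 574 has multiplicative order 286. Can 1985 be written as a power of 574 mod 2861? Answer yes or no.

1985 ∈ ⟨574⟩ iff 1985^286 ≡ 1 (mod 2861), since |⟨574⟩| = 286.
1985^286 mod 2861 = 1.
Since 1 = 1, 1985 lies in the subgroup.

yes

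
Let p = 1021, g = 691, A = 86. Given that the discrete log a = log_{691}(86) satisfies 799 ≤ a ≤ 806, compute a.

Compute 691^799 mod 1021 = 173, then multiply by 691 repeatedly:
  691^799=173  691^800=86
Found 86 at exponent 800.

800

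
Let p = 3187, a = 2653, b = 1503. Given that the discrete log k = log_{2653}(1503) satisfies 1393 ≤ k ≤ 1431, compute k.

1423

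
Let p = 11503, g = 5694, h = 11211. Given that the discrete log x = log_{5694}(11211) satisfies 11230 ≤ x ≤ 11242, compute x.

11240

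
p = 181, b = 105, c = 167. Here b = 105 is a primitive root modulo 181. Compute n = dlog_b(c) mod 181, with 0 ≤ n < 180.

98

Baby-step giant-step with m = ceil(sqrt(180)) = 14.
Baby table (105^j mod 181 for j=0..13):
  0:1  1:105  2:165  3:130  4:75  5:92  6:67  7:157
  8:14  9:22  10:138  11:10  12:145  13:21
Giant step factor: 105^(-14) ≡ 11 (mod 181).
Scan 167·11^i mod 181 for i = 0, 1, …:
  i=0: 167   i=1: 27   i=2: 116   i=3: 9
  i=4: 99   i=5: 3   i=6: 33   i=7: 1
Match at i=7, j=0: n = 7·14 + 0 = 98.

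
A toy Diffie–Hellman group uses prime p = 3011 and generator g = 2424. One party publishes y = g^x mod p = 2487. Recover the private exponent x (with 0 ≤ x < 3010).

1702

Baby-step giant-step with m = ceil(sqrt(3010)) = 55.
Baby table (2424^j mod 3011 for j=0..54):
  0:1  1:2424  2:1315  3:1922  4:911  5:1201  6:2598  7:1551
  8:1896  9:1118  10:132  11:802  12:1953  13:780  14:2823  15:1960
  16:2693  17:2995  18:359  19:37  20:2369  21:479  22:1861  23:586
  24:2283  25:2785  26:178  27:899  28:2223  29:1873  30:2575  31:3008
  32:1761  33:2077  34:256  35:278  36:2419  37:1239  38:1369  39:334
  40:2668  41:2615  42:605  43:163  44:671  45:564  46:142  47:954
  48:48  49:1934  50:2900  51:1926  52:1574  53:439  54:1253
Giant step factor: 2424^(-55) ≡ 1176 (mod 3011).
Scan 2487·1176^i mod 3011 for i = 0, 1, …:
  i=0: 2487   i=1: 1031   i=2: 2034   i=3: 1250
  i=4: 632   i=5: 2526   i=6: 1730   i=7: 2055
  i=8: 1858   i=9: 2033     …   i=29: 2065
  i=30: 1574
Match at i=30, j=52: x = 30·55 + 52 = 1702.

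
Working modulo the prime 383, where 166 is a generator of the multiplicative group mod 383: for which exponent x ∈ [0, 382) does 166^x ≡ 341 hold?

293

Baby-step giant-step with m = ceil(sqrt(382)) = 20.
Baby table (166^j mod 383 for j=0..19):
  0:1  1:166  2:363  3:127  4:17  5:141  6:43  7:244
  8:289  9:99  10:348  11:318  12:317  13:151  14:171  15:44
  16:27  17:269  18:226  19:365
Giant step factor: 166^(-20) ≡ 126 (mod 383).
Scan 341·126^i mod 383 for i = 0, 1, …:
  i=0: 341   i=1: 70   i=2: 11   i=3: 237
  i=4: 371   i=5: 20   i=6: 222   i=7: 13
  i=8: 106   i=9: 334     …   i=13: 369
  i=14: 151
Match at i=14, j=13: x = 14·20 + 13 = 293.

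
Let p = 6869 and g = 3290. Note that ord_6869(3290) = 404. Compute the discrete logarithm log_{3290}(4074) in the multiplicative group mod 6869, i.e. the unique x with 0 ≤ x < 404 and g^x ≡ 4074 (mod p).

210

Baby-step giant-step with m = ceil(sqrt(404)) = 21.
Baby table (3290^j mod 6869 for j=0..20):
  0:1  1:3290  2:5425  3:2588  4:3829  5:6533  6:469  7:4354
  8:2795  9:4828  10:2992  11:403  12:153  13:1933  14:5745  15:4431
  16:1972  17:3544  18:3067  19:6738  20:1757
Giant step factor: 3290^(-21) ≡ 2977 (mod 6869).
Scan 4074·2977^i mod 6869 for i = 0, 1, …:
  i=0: 4074   i=1: 4513   i=2: 6306   i=3: 6854
  i=4: 3428   i=5: 4691   i=6: 430   i=7: 2476
  i=8: 615   i=9: 3701   i=10: 1
Match at i=10, j=0: x = 10·21 + 0 = 210.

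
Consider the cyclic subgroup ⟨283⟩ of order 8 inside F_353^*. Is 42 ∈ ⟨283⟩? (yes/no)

yes

⟨283⟩ has order 8; its elements mod 353 are {1, 42, 70, 116, 237, 283, 311, 352}.
42 is in this set.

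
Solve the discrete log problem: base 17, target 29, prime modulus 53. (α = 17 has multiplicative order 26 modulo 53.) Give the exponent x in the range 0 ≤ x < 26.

Successive powers of 17 modulo 53:
  17^0=1  17^1=17  17^2=24  17^3=37  17^4=46  17^5=40
  17^6=44  17^7=6  17^8=49  17^9=38  17^10=10  17^11=11
  17^12=28  17^13=52  17^14=36  17^15=29
So 17^15 ≡ 29 (mod 53), giving x = 15.

15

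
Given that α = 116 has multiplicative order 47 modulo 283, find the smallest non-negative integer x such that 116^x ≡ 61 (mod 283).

46

Baby-step giant-step with m = ceil(sqrt(47)) = 7.
Baby table (116^j mod 283 for j=0..6):
  0:1  1:116  2:155  3:151  4:253  5:199  6:161
Giant step factor: 116^(-7) ≡ 141 (mod 283).
Scan 61·141^i mod 283 for i = 0, 1, …:
  i=0: 61   i=1: 111   i=2: 86   i=3: 240
  i=4: 163   i=5: 60   i=6: 253
Match at i=6, j=4: x = 6·7 + 4 = 46.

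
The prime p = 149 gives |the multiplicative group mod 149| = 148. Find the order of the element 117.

148

The order of 117 must divide p − 1 = 148 = 2^2 · 37.
Divisors: 1, 2, 4, 37, 74, 148.
Check each in increasing order: 117^1 ≡ 117;  117^2 ≡ 130;  117^4 ≡ 63;  117^37 ≡ 44;  117^74 ≡ 148;  117^148 ≡ 1.
Smallest exponent giving 1 is 148.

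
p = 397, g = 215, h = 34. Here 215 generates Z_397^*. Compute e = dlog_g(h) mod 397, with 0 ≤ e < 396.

264

Baby-step giant-step with m = ceil(sqrt(396)) = 20.
Baby table (215^j mod 397 for j=0..19):
  0:1  1:215  2:173  3:274  4:154  5:159  6:43  7:114
  8:293  9:269  10:270  11:88  12:261  13:138  14:292  15:54
  16:97  17:211  18:107  19:376
Giant step factor: 215^(-20) ≡ 228 (mod 397).
Scan 34·228^i mod 397 for i = 0, 1, …:
  i=0: 34   i=1: 209   i=2: 12   i=3: 354
  i=4: 121   i=5: 195   i=6: 393   i=7: 279
  i=8: 92   i=9: 332   i=10: 266   i=11: 304
  i=12: 234   i=13: 154
Match at i=13, j=4: e = 13·20 + 4 = 264.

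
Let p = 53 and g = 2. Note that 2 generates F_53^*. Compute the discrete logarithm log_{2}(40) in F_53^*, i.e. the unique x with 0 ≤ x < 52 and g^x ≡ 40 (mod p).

Baby-step giant-step with m = ceil(sqrt(52)) = 8.
Baby table (2^j mod 53 for j=0..7):
  0:1  1:2  2:4  3:8  4:16  5:32  6:11  7:22
Giant step factor: 2^(-8) ≡ 47 (mod 53).
Scan 40·47^i mod 53 for i = 0, 1, …:
  i=0: 40   i=1: 25   i=2: 9   i=3: 52
  i=4: 6   i=5: 17   i=6: 4
Match at i=6, j=2: x = 6·8 + 2 = 50.

50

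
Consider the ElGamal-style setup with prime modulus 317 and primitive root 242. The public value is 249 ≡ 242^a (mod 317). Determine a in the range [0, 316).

Baby-step giant-step with m = ceil(sqrt(316)) = 18.
Baby table (242^j mod 317 for j=0..17):
  0:1  1:242  2:236  3:52  4:221  5:226  6:168  7:80
  8:23  9:177  10:39  11:245  12:11  13:126  14:60  15:255
  16:212  17:267
Giant step factor: 242^(-18) ≡ 135 (mod 317).
Scan 249·135^i mod 317 for i = 0, 1, …:
  i=0: 249   i=1: 13   i=2: 170   i=3: 126
Match at i=3, j=13: a = 3·18 + 13 = 67.

67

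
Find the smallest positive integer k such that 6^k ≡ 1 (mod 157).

156

The order of 6 must divide p − 1 = 156 = 2^2 · 3 · 13.
Divisors: 1, 2, 3, 4, 6, 12, 13, 26, 39, 52, 78, 156.
Check each in increasing order: 6^1 ≡ 6;  6^2 ≡ 36;  6^3 ≡ 59;  6^4 ≡ 40;  6^6 ≡ 27;  6^12 ≡ 101;  6^13 ≡ 135;  6^26 ≡ 13;  6^39 ≡ 28;  6^52 ≡ 12;  6^78 ≡ 156;  6^156 ≡ 1.
Smallest exponent giving 1 is 156.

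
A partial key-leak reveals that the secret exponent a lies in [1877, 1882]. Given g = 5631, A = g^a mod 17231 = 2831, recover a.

1877

Compute 5631^1877 mod 17231 = 2831, then multiply by 5631 repeatedly:
  5631^1877=2831
Found 2831 at exponent 1877.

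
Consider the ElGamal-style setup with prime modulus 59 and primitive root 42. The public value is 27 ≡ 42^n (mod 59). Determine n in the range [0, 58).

Baby-step giant-step with m = ceil(sqrt(58)) = 8.
Baby table (42^j mod 59 for j=0..7):
  0:1  1:42  2:53  3:43  4:36  5:37  6:20  7:14
Giant step factor: 42^(-8) ≡ 29 (mod 59).
Scan 27·29^i mod 59 for i = 0, 1, …:
  i=0: 27   i=1: 16   i=2: 51   i=3: 4
  i=4: 57   i=5: 1
Match at i=5, j=0: n = 5·8 + 0 = 40.

40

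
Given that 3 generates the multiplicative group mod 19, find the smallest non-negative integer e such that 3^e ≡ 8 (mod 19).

Successive powers of 3 modulo 19:
  3^0=1  3^1=3  3^2=9  3^3=8
So 3^3 ≡ 8 (mod 19), giving e = 3.

3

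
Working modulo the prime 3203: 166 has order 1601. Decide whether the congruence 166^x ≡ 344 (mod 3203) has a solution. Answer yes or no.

yes

344 ∈ ⟨166⟩ iff 344^1601 ≡ 1 (mod 3203), since |⟨166⟩| = 1601.
344^1601 mod 3203 = 1.
Since 1 = 1, 344 lies in the subgroup.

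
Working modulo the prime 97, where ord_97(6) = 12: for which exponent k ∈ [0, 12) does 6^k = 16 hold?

5

Successive powers of 6 modulo 97:
  6^0=1  6^1=6  6^2=36  6^3=22  6^4=35  6^5=16
So 6^5 ≡ 16 (mod 97), giving k = 5.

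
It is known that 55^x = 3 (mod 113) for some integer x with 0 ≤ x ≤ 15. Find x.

5

Compute 55^0 mod 113 = 1, then multiply by 55 repeatedly:
  55^0=1  55^1=55  55^2=87  55^3=39  55^4=111
  55^5=3
Found 3 at exponent 5.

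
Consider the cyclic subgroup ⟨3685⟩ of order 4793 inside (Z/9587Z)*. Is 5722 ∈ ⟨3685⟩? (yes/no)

5722 ∈ ⟨3685⟩ iff 5722^4793 ≡ 1 (mod 9587), since |⟨3685⟩| = 4793.
5722^4793 mod 9587 = 9586.
Since 9586 ≠ 1, 5722 does not lie in the subgroup.

no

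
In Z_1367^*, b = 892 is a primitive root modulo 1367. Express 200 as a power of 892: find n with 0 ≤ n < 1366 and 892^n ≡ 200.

756

Baby-step giant-step with m = ceil(sqrt(1366)) = 37.
Baby table (892^j mod 1367 for j=0..36):
  0:1  1:892  2:70  3:925  4:799  5:501  6:1250  7:895
  8:12  9:1135  10:840  11:164  12:19  13:544  14:1330  15:1171
  16:144  17:1317  18:511  19:601  20:228  21:1060  22:923  23:382
  24:361  25:767  26:664  27:377  28:2  29:417  30:140  31:483
  32:231  33:1002  34:1133  35:423  36:24
Giant step factor: 892^(-37) ≡ 492 (mod 1367).
Scan 200·492^i mod 1367 for i = 0, 1, …:
  i=0: 200   i=1: 1343   i=2: 495   i=3: 214
  i=4: 29   i=5: 598   i=6: 311   i=7: 1275
  i=8: 1214   i=9: 1276     …   i=19: 167
  i=20: 144
Match at i=20, j=16: n = 20·37 + 16 = 756.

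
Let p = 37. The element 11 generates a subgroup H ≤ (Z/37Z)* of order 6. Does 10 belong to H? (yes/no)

yes

10 ∈ ⟨11⟩ iff 10^6 ≡ 1 (mod 37), since |⟨11⟩| = 6.
10^6 mod 37 = 1.
Since 1 = 1, 10 lies in the subgroup.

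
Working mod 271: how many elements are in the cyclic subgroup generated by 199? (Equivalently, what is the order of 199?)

The order of 199 must divide p − 1 = 270 = 2 · 3^3 · 5.
Divisors: 1, 2, 3, 5, 6, 9, 10, 15, 18, 27, 30, 45, 54, 90, 135, 270.
Check each in increasing order: 199^1 ≡ 199;  199^2 ≡ 35;  199^3 ≡ 190;  199^5 ≡ 146;  199^6 ≡ 57;  199^9 ≡ 261;  199^10 ≡ 178;  199^15 ≡ 243;  199^18 ≡ 100;  199^27 ≡ 84;  199^30 ≡ 242;  199^45 ≡ 270;  199^54 ≡ 10;  199^90 ≡ 1.
Smallest exponent giving 1 is 90.

90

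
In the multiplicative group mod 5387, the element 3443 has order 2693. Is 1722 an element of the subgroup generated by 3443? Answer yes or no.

yes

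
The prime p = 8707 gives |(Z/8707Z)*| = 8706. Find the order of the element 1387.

4353

The order of 1387 must divide p − 1 = 8706 = 2 · 3 · 1451.
Divisors: 1, 2, 3, 6, 1451, 2902, 4353, 8706.
Check each in increasing order: 1387^1 ≡ 1387;  1387^2 ≡ 8229;  1387^3 ≡ 7453;  1387^6 ≡ 5256;  1387^1451 ≡ 2413;  1387^2902 ≡ 6293;  1387^4353 ≡ 1.
Smallest exponent giving 1 is 4353.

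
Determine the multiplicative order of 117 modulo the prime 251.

The order of 117 must divide p − 1 = 250 = 2 · 5^3.
Divisors: 1, 2, 5, 10, 25, 50, 125, 250.
Check each in increasing order: 117^1 ≡ 117;  117^2 ≡ 135;  117^5 ≡ 80;  117^10 ≡ 125;  117^25 ≡ 20;  117^50 ≡ 149;  117^125 ≡ 1.
Smallest exponent giving 1 is 125.

125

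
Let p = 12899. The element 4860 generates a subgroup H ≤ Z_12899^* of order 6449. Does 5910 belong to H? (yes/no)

yes

5910 ∈ ⟨4860⟩ iff 5910^6449 ≡ 1 (mod 12899), since |⟨4860⟩| = 6449.
5910^6449 mod 12899 = 1.
Since 1 = 1, 5910 lies in the subgroup.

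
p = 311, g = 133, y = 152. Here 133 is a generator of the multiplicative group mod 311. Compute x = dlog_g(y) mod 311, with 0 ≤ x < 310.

Baby-step giant-step with m = ceil(sqrt(310)) = 18.
Baby table (133^j mod 311 for j=0..17):
  0:1  1:133  2:273  3:233  4:200  5:165  6:175  7:261
  8:192  9:34  10:168  11:263  12:147  13:269  14:12  15:41
  16:166  17:308
Giant step factor: 133^(-18) ≡ 53 (mod 311).
Scan 152·53^i mod 311 for i = 0, 1, …:
  i=0: 152   i=1: 281   i=2: 276   i=3: 11
  i=4: 272   i=5: 110   i=6: 232   i=7: 167
  i=8: 143   i=9: 115     …   i=16: 22
  i=17: 233
Match at i=17, j=3: x = 17·18 + 3 = 309.

309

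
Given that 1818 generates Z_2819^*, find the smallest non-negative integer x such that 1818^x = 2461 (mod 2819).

Baby-step giant-step with m = ceil(sqrt(2818)) = 54.
Baby table (1818^j mod 2819 for j=0..53):
  0:1  1:1818  2:1256  3:18  4:1715  5:56  6:324  7:2680
  8:1008  9:194  10:317  11:1230  12:673  13:68  14:2407  15:838
  16:1224  17:1041  18:989  19:2299  20:1824  21:888  22:1916  23:1823
  24:1889  25:660  26:1805  27:174  28:604  29:1481  30:313  31:2415
  32:1287  33:2815  34:1185  35:614  36:2747  37:1597  38:2595  39:1523
  40:556  41:1606  42:2043  43:1551  44:718  45:127  46:2547  47:1648
  48:2286  49:742  50:1474  51:1682  52:2080  53:1161
Giant step factor: 1818^(-54) ≡ 923 (mod 2819).
Scan 2461·923^i mod 2819 for i = 0, 1, …:
  i=0: 2461   i=1: 2208   i=2: 2666   i=3: 2550
  i=4: 2604   i=5: 1704   i=6: 2609   i=7: 681
  i=8: 2745   i=9: 2173     …   i=39: 2670
  i=40: 604
Match at i=40, j=28: x = 40·54 + 28 = 2188.

2188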